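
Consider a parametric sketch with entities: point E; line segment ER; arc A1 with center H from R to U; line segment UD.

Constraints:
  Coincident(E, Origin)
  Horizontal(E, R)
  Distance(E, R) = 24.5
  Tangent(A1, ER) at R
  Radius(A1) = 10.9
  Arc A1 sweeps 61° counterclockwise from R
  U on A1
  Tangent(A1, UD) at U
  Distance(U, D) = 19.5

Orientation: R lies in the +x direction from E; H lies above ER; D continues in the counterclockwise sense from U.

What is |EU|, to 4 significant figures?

34.49

The tangent condition forces HR to be normal to ER, so H = R + (0, 10.9) = (24.50, 10.90). On A1, R sits at bearing -90° from H; a 61° counterclockwise sweep puts U at bearing -29°, so U = H + 10.9·(cos -29°, sin -29°) = (34.03, 5.616). Then |EU| = |U − E| = 34.49.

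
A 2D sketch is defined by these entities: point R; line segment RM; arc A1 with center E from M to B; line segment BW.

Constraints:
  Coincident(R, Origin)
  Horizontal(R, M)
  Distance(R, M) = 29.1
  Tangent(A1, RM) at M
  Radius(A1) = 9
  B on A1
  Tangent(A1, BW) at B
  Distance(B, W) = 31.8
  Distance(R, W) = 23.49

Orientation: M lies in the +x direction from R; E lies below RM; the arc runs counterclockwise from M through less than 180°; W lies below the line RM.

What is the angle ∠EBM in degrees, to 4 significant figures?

69.10°

Checks: |EB| = 9.000 ✓; ∠(EB, BW) = 90.00° ✓; |BW| = 31.80 ✓; |RW| = 23.49 ✓.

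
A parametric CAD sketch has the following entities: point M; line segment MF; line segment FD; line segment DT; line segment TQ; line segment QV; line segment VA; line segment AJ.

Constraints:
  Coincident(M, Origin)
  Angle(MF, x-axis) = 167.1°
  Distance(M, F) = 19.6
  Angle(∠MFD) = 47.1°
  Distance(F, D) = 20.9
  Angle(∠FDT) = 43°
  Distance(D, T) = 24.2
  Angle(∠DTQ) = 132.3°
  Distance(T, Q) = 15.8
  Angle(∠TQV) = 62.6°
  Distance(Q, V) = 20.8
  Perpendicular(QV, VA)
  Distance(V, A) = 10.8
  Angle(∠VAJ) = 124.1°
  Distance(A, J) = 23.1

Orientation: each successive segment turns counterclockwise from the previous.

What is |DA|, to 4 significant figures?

13.66

M is at the origin; MF runs at 167.1° with length 19.6, so F = (-19.11, 4.376). ∠MFD = 47.1° gives FD at -60.00° from the x-axis; with |FD| = 20.9, D = (-8.655, -13.72). ∠FDT = 43.0° gives DT at 77.00° from the x-axis; with |DT| = 24.2, T = (-3.212, 9.856). ∠DTQ = 132.3° gives TQ at 124.7° from the x-axis; with |TQ| = 15.8, Q = (-12.21, 22.85). ∠TQV = 62.6° gives QV at -117.9° from the x-axis; with |QV| = 20.8, V = (-21.94, 4.463). QV is perpendicular to VA, so VA runs at -27.90°; with |VA| = 10.8, A = (-12.39, -0.5906). Then |DA| = |A − D| = 13.66.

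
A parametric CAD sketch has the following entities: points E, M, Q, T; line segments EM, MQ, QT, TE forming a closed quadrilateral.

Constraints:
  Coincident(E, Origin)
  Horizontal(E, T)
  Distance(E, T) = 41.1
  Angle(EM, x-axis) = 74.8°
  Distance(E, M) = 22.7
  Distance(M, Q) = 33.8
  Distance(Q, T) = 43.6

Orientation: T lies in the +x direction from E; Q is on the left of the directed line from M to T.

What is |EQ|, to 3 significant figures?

53.7

Checks: |MQ| = 33.80 ✓; |QT| = 43.60 ✓.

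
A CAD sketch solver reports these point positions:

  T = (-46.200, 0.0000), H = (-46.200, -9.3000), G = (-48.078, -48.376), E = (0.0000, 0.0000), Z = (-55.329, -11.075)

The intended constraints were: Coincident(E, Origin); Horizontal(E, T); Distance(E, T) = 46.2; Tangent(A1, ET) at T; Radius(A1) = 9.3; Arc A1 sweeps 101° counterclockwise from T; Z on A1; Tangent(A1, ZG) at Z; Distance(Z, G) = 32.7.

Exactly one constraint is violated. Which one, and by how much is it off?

Distance(Z, G) = 32.7 — off by 5.30.

E = (0.00, 0.00) ✓; E.y = 0.00, T.y = 0.00 ✓; |ET| = 46.20 ✓; ∠(HT, TE) = 90.00° ✓; |HT| = 9.300 ✓; bearing(H→Z) − bearing(H→T) = 101.0° ✓; |HZ| = 9.300 ✓; ∠(HZ, ZG) = 90.00° ✓; |ZG| = 38.00 ✗.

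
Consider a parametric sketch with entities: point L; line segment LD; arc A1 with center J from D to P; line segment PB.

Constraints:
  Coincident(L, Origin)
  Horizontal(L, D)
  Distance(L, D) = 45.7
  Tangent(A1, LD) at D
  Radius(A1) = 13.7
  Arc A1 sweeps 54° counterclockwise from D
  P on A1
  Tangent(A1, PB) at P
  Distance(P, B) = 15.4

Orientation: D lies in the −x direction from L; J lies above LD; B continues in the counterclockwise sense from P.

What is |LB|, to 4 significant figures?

31.33

On A1, D sits at bearing -90° from J; a 54° counterclockwise sweep puts P at bearing -36°, so P = J + 13.7·(cos -36°, sin -36°) = (-34.62, 5.647). The tangent condition forces JP to be normal to PB, so PB runs along (−sin -36°, cos -36°); with |PB| = 15.4, B = (-25.56, 18.11). Then |LB| = |B − L| = 31.33.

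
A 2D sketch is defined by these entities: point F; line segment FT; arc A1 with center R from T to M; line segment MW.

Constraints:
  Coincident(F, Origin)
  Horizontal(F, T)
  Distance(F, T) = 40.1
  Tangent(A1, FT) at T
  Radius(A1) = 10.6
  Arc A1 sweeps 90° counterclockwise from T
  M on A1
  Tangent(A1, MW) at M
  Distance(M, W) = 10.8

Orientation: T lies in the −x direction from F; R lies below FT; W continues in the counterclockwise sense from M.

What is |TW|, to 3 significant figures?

23.9

F is at the origin; F and T share the same y with |FT| = 40.1 and T on the −x side, so T = (-40.1, 0.00). Tangency of A1 to FT means the radius RT is perpendicular to FT, so R = T + (0, -10.6) = (-40.1, -10.6). On A1, T sits at bearing 90° from R; a 90° counterclockwise sweep puts M at bearing 180°, so M = R + 10.6·(cos 180°, sin 180°) = (-50.7, -10.6). Since A1 is tangent to MW there, RM ⟂ MW, so MW runs along (−sin 180°, cos 180°); with |MW| = 10.8, W = (-50.7, -21.4). Then |TW| = |W − T| = 23.9.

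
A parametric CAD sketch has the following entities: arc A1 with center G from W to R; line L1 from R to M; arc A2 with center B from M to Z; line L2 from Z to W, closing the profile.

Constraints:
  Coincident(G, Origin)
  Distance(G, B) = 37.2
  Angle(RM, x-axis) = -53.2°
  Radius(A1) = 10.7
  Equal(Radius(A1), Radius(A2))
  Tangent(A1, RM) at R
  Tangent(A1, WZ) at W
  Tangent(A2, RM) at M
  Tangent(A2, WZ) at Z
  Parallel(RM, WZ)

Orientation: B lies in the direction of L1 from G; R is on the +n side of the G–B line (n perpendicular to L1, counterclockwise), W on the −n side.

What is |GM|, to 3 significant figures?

38.7

The slot axis is L1's direction at -53.2°, so u = (cos -53.2°, sin -53.2°) = (0.599, -0.801) and n = (−sin -53.2°, cos -53.2°) = (0.801, 0.599). G is at the origin and B lies 37.2 along u from G, so B = 37.2·u = (22.3, -29.8). Tangency of A1 to both parallel lines with radius 10.7 puts R and W at G ± 10.7·n: R = (8.57, 6.41), W = (-8.57, -6.41). Equal radii place M and Z the same way about B: M = B + 10.7·n = (30.9, -23.4), Z = B − 10.7·n = (13.7, -36.2). Then |GM| = |M − G| = 38.7.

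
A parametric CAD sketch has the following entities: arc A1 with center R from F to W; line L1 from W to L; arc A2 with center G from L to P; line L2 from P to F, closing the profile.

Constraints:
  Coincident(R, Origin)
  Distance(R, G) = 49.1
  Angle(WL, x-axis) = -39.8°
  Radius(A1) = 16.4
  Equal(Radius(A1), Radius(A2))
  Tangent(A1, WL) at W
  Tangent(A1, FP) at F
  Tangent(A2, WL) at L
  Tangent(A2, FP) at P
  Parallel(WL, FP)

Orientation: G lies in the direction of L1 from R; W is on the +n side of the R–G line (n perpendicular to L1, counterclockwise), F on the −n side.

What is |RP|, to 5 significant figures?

51.766

The slot axis is L1's direction at -39.8°, so u = (cos -39.8°, sin -39.8°) = (0.76828, -0.64011) and n = (−sin -39.8°, cos -39.8°) = (0.64011, 0.76828). R is at the origin and G lies 49.1 along u from R, so G = 49.1·u = (37.723, -31.429). Tangency of A1 to both parallel lines with radius 16.4 puts W and F at R ± 16.4·n: W = (10.498, 12.600), F = (-10.498, -12.600). Equal radii place L and P the same way about G: L = G + 16.4·n = (48.221, -18.830), P = G − 16.4·n = (27.225, -44.029). Then |RP| = |P − R| = 51.766.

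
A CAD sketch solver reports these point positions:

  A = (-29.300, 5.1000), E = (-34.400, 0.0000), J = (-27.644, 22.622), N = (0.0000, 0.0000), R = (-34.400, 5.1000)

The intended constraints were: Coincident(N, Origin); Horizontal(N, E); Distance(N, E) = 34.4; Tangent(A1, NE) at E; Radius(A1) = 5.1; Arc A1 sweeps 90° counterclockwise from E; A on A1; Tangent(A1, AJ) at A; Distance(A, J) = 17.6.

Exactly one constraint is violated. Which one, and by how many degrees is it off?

Tangent(A1, AJ) at A — off by 5.40°.

N = (0.00, 0.00) ✓; N.y = 0.00, E.y = 0.00 ✓; |NE| = 34.40 ✓; ∠(RE, EN) = 90.00° ✓; |RE| = 5.100 ✓; bearing(R→A) − bearing(R→E) = 90.00° ✓; |RA| = 5.100 ✓; ∠(RA, AJ) = 95.40° ✗; |AJ| = 17.60 ✓.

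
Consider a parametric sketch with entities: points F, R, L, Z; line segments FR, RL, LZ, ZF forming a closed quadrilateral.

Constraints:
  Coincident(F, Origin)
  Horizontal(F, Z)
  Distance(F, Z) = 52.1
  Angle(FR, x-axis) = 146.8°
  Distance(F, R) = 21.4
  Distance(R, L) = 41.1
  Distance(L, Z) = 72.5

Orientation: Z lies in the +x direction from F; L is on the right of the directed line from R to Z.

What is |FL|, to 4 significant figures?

32.51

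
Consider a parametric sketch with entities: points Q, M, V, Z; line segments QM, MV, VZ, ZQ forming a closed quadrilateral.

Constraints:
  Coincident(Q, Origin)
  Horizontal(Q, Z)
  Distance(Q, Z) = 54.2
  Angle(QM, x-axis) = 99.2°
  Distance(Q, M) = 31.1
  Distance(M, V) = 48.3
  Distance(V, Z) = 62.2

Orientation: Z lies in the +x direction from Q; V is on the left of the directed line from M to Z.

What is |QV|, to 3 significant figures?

68.1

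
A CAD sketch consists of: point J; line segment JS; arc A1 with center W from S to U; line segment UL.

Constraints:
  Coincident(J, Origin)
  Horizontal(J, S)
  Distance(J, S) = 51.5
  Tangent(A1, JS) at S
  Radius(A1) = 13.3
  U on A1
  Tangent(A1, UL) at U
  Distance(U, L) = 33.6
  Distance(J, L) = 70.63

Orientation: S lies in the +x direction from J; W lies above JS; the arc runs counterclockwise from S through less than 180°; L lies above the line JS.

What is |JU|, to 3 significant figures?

66.4

Checks: |WU| = 13.30 ✓; ∠(WU, UL) = 90.00° ✓; |UL| = 33.60 ✓; |JL| = 70.63 ✓.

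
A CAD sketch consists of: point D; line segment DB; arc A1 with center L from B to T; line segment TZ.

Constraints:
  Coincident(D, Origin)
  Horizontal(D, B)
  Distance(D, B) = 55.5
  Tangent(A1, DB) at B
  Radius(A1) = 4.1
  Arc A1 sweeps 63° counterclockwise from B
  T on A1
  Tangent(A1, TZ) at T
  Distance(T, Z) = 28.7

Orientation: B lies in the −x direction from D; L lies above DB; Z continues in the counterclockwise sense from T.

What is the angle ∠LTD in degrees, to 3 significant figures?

155°

D is at the origin; DB is horizontal with |DB| = 55.5 and B on the −x side, so B = (-55.5, 0.00). The tangent condition forces LB to be normal to DB, so L = B + (0, 4.1) = (-55.5, 4.10). On A1, B sits at bearing -90° from L; a 63° counterclockwise sweep puts T at bearing -27°, so T = L + 4.1·(cos -27°, sin -27°) = (-51.8, 2.24). Then cos ∠LTD = TL·TD / (|TL||TD|), giving 155°.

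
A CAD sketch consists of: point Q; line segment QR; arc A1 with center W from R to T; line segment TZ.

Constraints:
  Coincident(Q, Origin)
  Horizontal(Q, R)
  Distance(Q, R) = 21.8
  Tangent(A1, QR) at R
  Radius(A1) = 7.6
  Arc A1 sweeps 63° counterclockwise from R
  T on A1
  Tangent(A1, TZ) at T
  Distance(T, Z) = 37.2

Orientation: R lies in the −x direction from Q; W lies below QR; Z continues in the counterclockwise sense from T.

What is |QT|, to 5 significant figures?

28.871

Since A1 is tangent to QR there, WR ⟂ QR, so W = R + (0, -7.6) = (-21.800, -7.6000). On A1, R sits at bearing 90° from W; a 63° counterclockwise sweep puts T at bearing 153°, so T = W + 7.6·(cos 153°, sin 153°) = (-28.572, -4.1497). Then |QT| = |T − Q| = 28.871.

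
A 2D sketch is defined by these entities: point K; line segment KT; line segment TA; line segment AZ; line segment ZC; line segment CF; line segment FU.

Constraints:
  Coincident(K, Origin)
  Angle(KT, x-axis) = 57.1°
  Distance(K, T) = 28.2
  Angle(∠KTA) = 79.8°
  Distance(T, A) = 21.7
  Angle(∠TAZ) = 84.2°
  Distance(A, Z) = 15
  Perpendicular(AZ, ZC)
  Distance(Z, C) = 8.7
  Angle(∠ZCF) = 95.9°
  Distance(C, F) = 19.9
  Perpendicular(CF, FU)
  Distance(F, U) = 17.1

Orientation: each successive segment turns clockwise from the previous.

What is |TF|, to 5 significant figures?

12.900

The perpendicularity gives ZC at right angles to AZ, so ZC runs at 131.10°; with |ZC| = 8.7, C = (14.139, 5.5456). ∠ZCF = 95.9° gives CF at 47.000° from the x-axis; with |CF| = 19.9, F = (27.711, 20.100). Then |TF| = |F − T| = 12.900.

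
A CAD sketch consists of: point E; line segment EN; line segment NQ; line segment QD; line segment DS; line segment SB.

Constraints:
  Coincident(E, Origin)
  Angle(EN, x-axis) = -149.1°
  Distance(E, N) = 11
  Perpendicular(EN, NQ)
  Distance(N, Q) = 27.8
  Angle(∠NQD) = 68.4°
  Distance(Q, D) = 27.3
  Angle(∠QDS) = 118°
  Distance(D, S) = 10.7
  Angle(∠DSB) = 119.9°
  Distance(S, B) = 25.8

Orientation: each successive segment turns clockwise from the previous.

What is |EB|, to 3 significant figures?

9.68

∠QDS = 118.0° gives DS at -52.7° from the x-axis; with |DS| = 10.7, S = (9.71, 14.1). ∠DSB = 119.9° gives SB at -113° from the x-axis; with |SB| = 25.8, B = (-0.288, -9.68). Then |EB| = |B − E| = 9.68.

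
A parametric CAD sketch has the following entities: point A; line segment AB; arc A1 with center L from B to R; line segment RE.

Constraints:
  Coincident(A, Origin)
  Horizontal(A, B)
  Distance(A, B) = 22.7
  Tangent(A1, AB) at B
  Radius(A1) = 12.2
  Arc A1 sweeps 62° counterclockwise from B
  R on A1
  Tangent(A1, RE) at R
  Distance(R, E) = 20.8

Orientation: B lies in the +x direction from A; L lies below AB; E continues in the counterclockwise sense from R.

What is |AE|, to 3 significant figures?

24.9

A is at the origin; AB is horizontal with |AB| = 22.7 and B on the +x side, so B = (22.7, 0.00). The tangent condition forces LB to be normal to AB, so L = B + (0, -12.2) = (22.7, -12.2). On A1, B sits at bearing 90° from L; a 62° counterclockwise sweep puts R at bearing 152°, so R = L + 12.2·(cos 152°, sin 152°) = (11.9, -6.47). Since A1 is tangent to RE there, LR ⟂ RE, so RE runs along (−sin 152°, cos 152°); with |RE| = 20.8, E = (2.16, -24.8). Then |AE| = |E − A| = 24.9.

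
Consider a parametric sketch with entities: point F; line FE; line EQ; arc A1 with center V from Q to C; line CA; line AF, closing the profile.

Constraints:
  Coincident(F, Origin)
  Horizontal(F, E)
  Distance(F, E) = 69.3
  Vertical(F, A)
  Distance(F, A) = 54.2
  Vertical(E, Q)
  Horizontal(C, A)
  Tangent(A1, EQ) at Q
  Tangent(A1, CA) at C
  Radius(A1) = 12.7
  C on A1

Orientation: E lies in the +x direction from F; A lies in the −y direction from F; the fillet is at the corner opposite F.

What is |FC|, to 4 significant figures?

78.37

F is at the origin; FE is horizontal with |FE| = 69.3 and E on the +x side, so E = (69.30, 0.000). FA is vertical with |FA| = 54.2 and A on the −y side, so A = (0.000, -54.20). The virtual corner opposite F is at (69.30, -54.20). Since A1 is tangent to EQ there, VQ ⟂ EQ and since A1 is tangent to CA there, VC ⟂ CA, with radius 12.7, so the center V sits 12.7 in from both sides at V = (56.60, -41.50). That places the tangent points at Q = (69.30, -41.50) on EQ and C = (56.60, -54.20) on CA. Then |FC| = |C − F| = 78.37.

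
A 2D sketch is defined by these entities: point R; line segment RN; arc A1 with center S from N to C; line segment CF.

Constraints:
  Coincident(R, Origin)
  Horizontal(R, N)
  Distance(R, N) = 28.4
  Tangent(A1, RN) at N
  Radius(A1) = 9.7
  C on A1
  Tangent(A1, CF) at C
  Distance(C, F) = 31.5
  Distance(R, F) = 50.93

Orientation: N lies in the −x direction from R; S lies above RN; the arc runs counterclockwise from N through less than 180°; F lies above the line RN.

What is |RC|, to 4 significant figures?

22.75

Checks: R = (0.00, 0.00) ✓; |SC| = 9.700 ✓; ∠(SC, CF) = 90.00° ✓; |CF| = 31.50 ✓; |RF| = 50.93 ✓.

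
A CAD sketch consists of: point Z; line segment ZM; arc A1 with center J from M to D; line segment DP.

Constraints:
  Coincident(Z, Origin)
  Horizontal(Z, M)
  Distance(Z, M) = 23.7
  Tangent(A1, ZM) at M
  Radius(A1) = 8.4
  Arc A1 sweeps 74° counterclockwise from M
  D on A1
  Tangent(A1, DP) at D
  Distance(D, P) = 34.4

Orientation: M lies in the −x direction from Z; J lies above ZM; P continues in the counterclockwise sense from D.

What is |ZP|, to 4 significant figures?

39.63

Z is at the origin; ZM is horizontal with |ZM| = 23.7 and M on the −x side, so M = (-23.70, 0.000). Tangency of A1 to ZM means the radius JM is perpendicular to ZM, so J = M + (0, 8.4) = (-23.70, 8.400). On A1, M sits at bearing -90° from J; a 74° counterclockwise sweep puts D at bearing -16°, so D = J + 8.4·(cos -16°, sin -16°) = (-15.63, 6.085). Since A1 is tangent to DP there, JD ⟂ DP, so DP runs along (−sin -16°, cos -16°); with |DP| = 34.4, P = (-6.143, 39.15). Then |ZP| = |P − Z| = 39.63.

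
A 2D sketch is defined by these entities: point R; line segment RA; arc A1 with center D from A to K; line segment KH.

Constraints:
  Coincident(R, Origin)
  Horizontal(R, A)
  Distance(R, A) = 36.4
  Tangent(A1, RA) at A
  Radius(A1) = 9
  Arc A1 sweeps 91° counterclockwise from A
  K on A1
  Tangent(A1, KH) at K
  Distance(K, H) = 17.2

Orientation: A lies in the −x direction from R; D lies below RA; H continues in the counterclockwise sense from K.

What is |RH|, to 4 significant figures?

52.23

R is at the origin; RA is horizontal with |RA| = 36.4 and A on the −x side, so A = (-36.40, 0.000). Tangency of A1 to RA means the radius DA is perpendicular to RA, so D = A + (0, -9) = (-36.40, -9.000). On A1, A sits at bearing 90° from D; a 91° counterclockwise sweep puts K at bearing 181°, so K = D + 9.0·(cos 181°, sin 181°) = (-45.40, -9.157). Tangency of A1 to KH means the radius DK is perpendicular to KH, so KH runs along (−sin 181°, cos 181°); with |KH| = 17.2, H = (-45.10, -26.35). Then |RH| = |H − R| = 52.23.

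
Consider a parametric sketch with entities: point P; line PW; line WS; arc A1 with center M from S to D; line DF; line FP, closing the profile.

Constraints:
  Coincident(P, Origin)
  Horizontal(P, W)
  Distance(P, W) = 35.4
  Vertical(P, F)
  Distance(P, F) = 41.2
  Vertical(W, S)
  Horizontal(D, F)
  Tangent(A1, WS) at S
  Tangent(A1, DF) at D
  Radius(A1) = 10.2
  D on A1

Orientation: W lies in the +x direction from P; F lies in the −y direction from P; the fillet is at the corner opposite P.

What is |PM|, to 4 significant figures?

39.95

P is at the origin; P and W share the same y with |PW| = 35.4 and W on the +x side, so W = (35.40, 0.000). PF is vertical with |PF| = 41.2 and F on the −y side, so F = (0.000, -41.20). The virtual corner opposite P is at (35.40, -41.20). Since A1 is tangent to WS there, MS ⟂ WS and since A1 is tangent to DF there, MD ⟂ DF, with radius 10.2, so the center M sits 10.2 in from both sides at M = (25.20, -31.00). Then |PM| = |M − P| = 39.95.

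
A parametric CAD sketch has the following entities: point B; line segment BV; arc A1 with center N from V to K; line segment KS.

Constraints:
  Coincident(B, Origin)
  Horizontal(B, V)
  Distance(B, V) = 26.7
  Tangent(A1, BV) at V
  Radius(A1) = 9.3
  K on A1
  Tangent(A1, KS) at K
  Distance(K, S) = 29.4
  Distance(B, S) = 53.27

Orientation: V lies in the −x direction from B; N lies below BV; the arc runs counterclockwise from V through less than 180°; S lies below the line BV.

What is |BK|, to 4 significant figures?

37.10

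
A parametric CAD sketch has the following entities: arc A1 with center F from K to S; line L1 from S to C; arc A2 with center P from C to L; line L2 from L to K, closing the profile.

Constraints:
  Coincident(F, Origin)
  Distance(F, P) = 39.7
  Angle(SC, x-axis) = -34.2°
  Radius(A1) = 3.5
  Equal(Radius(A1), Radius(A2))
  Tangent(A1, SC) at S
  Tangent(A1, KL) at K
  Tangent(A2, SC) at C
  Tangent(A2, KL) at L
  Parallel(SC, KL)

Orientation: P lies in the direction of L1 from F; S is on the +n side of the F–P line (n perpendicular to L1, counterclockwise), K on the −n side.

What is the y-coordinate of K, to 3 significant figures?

-2.89

F is at the origin and P lies 39.7 along u from F, so P = 39.7·u = (32.8, -22.3). Tangency of A1 to both parallel lines with radius 3.5 puts S and K at F ± 3.5·n: S = (1.97, 2.89), K = (-1.97, -2.89). So K.y = -2.89.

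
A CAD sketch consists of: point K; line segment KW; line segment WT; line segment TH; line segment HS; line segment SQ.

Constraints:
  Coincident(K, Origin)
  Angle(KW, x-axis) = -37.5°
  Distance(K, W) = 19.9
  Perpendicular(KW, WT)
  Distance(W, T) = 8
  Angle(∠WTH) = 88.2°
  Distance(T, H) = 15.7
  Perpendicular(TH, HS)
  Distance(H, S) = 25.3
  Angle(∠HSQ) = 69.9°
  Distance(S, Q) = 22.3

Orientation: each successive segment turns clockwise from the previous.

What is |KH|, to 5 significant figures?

8.6057

K is at the origin; KW runs at -37.5° with length 19.9, so W = (15.788, -12.114). KW ⟂ WT, so WT runs at -127.50°; with |WT| = 8.0, T = (10.918, -18.461). ∠WTH = 88.2° gives TH at 140.70° from the x-axis; with |TH| = 15.7, H = (-1.2317, -8.5171). Then |KH| = |H − K| = 8.6057.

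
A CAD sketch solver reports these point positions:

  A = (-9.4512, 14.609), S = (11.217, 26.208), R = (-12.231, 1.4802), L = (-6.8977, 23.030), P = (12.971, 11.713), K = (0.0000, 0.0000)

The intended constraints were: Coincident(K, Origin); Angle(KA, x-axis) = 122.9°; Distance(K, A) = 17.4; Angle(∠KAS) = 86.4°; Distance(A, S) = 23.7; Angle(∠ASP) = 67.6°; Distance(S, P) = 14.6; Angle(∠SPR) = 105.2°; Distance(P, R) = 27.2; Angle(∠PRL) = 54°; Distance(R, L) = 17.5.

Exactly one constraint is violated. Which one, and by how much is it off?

Distance(R, L) = 17.5 — off by 4.70.

K = (0.00, 0.00) ✓; KA at 122.9° ✓; |KA| = 17.40 ✓; ∠KAS = 86.40° ✓; |AS| = 23.70 ✓; ∠ASP = 67.60° ✓; |SP| = 14.60 ✓; ∠SPR = 105.2° ✓; |PR| = 27.20 ✓; ∠PRL = 54.00° ✓; |RL| = 22.20 ✗.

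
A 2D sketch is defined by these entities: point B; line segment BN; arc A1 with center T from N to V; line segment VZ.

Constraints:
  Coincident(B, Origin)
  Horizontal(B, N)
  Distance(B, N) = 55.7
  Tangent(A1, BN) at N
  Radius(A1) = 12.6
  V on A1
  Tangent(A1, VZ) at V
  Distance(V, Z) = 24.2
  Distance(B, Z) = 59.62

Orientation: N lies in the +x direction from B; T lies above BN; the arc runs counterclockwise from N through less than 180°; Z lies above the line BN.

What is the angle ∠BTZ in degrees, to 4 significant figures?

81.68°

Checks: |TV| = 12.60 ✓; ∠(TV, VZ) = 90.00° ✓; |VZ| = 24.20 ✓; |BZ| = 59.62 ✓.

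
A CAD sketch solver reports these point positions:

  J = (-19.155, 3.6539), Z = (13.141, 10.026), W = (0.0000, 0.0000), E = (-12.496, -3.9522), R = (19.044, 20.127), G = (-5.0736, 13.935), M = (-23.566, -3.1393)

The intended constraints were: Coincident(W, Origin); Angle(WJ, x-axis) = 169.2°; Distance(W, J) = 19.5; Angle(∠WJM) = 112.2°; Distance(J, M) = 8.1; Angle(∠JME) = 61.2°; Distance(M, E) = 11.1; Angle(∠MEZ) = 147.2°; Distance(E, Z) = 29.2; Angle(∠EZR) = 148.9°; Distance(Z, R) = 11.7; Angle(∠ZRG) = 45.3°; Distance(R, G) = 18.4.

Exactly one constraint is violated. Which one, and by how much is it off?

Distance(R, G) = 18.4 — off by 6.50.

W = (0.00, 0.00) ✓; WJ at 169.2° ✓; |WJ| = 19.50 ✓; ∠WJM = 112.2° ✓; |JM| = 8.100 ✓; ∠JME = 61.20° ✓; |ME| = 11.10 ✓; ∠MEZ = 147.2° ✓; |EZ| = 29.20 ✓; ∠EZR = 148.9° ✓; |ZR| = 11.70 ✓; ∠ZRG = 45.30° ✓; |RG| = 24.90 ✗.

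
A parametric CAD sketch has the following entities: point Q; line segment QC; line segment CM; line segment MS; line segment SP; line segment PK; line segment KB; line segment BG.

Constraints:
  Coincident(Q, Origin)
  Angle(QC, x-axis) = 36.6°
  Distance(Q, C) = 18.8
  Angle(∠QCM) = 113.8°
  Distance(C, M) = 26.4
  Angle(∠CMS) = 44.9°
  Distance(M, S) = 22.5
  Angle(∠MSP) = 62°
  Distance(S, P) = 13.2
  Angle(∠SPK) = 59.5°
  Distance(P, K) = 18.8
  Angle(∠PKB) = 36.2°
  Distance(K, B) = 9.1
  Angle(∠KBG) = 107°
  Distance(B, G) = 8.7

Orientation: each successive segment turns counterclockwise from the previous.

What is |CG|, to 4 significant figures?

11.83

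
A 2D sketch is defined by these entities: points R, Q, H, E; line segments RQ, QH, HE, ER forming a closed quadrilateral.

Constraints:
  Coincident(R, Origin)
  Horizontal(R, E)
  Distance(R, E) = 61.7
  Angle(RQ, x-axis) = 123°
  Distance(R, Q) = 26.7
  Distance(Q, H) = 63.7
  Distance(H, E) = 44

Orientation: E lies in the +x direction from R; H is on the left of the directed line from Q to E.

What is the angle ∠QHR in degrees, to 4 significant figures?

24.48°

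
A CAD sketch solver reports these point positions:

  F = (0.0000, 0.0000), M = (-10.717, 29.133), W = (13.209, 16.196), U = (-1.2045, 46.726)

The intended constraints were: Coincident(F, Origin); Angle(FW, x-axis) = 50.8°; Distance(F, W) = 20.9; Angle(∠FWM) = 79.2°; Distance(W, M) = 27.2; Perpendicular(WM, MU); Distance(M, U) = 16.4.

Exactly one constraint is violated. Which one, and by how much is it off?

Distance(M, U) = 16.4 — off by 3.60.

F = (0.00, 0.00) ✓; FW at 50.80° ✓; |FW| = 20.90 ✓; ∠FWM = 79.20° ✓; |WM| = 27.20 ✓; ∠(WM, MU) = 90.00° ✓; |MU| = 20.00 ✗.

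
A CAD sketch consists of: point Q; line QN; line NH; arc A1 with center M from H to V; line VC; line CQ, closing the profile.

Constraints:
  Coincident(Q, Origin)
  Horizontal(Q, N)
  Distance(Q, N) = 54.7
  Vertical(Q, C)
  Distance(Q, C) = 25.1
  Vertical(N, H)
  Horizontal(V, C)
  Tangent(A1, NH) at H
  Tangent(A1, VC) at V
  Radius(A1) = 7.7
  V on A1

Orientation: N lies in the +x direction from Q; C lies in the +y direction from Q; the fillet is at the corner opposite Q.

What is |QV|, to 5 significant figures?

53.282

The virtual corner opposite Q is at (54.700, 25.100). Since A1 is tangent to NH there, MH ⟂ NH and tangency of A1 to VC means the radius MV is perpendicular to VC, with radius 7.7, so the center M sits 7.7 in from both sides at M = (47.000, 17.400). That places the tangent points at H = (54.700, 17.400) on NH and V = (47.000, 25.100) on VC. Then |QV| = |V − Q| = 53.282.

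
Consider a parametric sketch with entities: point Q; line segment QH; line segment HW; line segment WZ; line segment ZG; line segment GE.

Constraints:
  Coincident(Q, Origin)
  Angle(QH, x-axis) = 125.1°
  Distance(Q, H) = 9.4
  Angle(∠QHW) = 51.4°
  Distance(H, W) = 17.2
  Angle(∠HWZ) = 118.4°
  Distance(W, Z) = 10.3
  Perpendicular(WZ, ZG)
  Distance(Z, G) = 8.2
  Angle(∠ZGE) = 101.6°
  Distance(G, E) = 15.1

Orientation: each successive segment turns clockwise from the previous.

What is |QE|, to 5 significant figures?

5.9923

Q is at the origin; QH runs at 125.1° with length 9.4, so H = (-5.4050, 7.6906). ∠QHW = 51.4° gives HW at -3.5000° from the x-axis; with |HW| = 17.2, W = (11.763, 6.6406). ∠HWZ = 118.4° gives WZ at -65.100° from the x-axis; with |WZ| = 10.3, Z = (16.100, -2.7020). The perpendicularity gives ZG at right angles to WZ, so ZG runs at -155.10°; with |ZG| = 8.2, G = (8.6618, -6.1545). ∠ZGE = 101.6° gives GE at 126.50° from the x-axis; with |GE| = 15.1, E = (-0.32005, 5.9838). Then |QE| = |E − Q| = 5.9923.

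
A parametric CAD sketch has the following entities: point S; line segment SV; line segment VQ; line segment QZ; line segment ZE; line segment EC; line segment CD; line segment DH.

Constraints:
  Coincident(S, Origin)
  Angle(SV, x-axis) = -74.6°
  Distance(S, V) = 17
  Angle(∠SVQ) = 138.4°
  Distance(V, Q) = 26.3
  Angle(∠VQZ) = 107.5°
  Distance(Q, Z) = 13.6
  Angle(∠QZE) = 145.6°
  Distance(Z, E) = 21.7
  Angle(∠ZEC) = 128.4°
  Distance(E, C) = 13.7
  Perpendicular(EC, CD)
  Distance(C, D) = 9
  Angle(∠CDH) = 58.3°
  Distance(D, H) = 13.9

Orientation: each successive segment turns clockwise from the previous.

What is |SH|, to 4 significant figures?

40.62

The perpendicularity gives CD at right angles to EC, so CD runs at -4.700°; with |CD| = 9.0, D = (-26.29, -10.19). ∠CDH = 58.3° gives DH at -126.4° from the x-axis; with |DH| = 13.9, H = (-34.54, -21.37). Then |SH| = |H − S| = 40.62.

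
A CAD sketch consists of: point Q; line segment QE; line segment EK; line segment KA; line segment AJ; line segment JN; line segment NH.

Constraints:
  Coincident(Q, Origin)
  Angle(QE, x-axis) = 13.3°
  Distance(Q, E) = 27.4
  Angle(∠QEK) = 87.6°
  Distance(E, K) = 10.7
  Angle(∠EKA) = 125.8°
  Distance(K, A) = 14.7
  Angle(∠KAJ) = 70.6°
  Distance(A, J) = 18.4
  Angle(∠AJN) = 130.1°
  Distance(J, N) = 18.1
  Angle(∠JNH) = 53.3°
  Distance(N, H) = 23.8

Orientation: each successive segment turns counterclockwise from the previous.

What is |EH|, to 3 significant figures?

9.00

Q is at the origin; QE runs at 13.3° with length 27.4, so E = (26.7, 6.30). ∠QEK = 87.6° gives EK at 106° from the x-axis; with |EK| = 10.7, K = (23.8, 16.6). ∠EKA = 125.8° gives KA at 160° from the x-axis; with |KA| = 14.7, A = (9.96, 21.7). ∠KAJ = 70.6° gives AJ at -90.7° from the x-axis; with |AJ| = 18.4, J = (9.74, 3.26). ∠AJN = 130.1° gives JN at -40.8° from the x-axis; with |JN| = 18.1, N = (23.4, -8.57). ∠JNH = 53.3° gives NH at 85.9° from the x-axis; with |NH| = 23.8, H = (25.1, 15.2). Then |EH| = |H − E| = 9.00.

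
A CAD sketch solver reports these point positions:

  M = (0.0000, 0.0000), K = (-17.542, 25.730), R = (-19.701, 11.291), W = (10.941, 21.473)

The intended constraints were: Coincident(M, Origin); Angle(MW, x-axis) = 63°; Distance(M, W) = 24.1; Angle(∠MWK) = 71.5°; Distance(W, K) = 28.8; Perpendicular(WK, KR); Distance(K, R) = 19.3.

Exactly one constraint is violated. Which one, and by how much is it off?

Distance(K, R) = 19.3 — off by 4.70.

M = (0.00, 0.00) ✓; MW at 63.00° ✓; |MW| = 24.10 ✓; ∠MWK = 71.50° ✓; |WK| = 28.80 ✓; ∠(WK, KR) = 90.00° ✓; |KR| = 14.60 ✗.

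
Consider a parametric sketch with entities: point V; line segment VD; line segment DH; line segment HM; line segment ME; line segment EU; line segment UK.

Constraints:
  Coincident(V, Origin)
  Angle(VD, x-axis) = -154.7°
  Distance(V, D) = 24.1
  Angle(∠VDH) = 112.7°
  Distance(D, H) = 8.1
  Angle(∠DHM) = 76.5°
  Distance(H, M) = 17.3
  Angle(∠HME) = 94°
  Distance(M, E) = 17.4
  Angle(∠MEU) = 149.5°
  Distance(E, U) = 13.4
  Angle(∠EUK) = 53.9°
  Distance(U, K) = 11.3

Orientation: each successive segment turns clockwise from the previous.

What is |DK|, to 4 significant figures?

12.67

∠MEU = 149.5° gives EU at -82.00° from the x-axis; with |EU| = 13.4, U = (-0.8538, -21.97). ∠EUK = 53.9° gives UK at 151.9° from the x-axis; with |UK| = 11.3, K = (-10.82, -16.65). Then |DK| = |K − D| = 12.67.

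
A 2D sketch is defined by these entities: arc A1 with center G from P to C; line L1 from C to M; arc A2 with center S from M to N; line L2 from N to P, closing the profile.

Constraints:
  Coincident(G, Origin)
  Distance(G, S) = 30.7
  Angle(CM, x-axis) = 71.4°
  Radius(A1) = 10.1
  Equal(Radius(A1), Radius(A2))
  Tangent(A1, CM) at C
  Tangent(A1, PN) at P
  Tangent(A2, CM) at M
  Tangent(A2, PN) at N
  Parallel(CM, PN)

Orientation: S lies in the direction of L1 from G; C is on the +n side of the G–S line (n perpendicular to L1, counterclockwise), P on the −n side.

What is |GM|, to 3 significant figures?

32.3

Tangency of A1 to both parallel lines with radius 10.1 puts C and P at G ± 10.1·n: C = (-9.57, 3.22), P = (9.57, -3.22). Equal radii place M and N the same way about S: M = S + 10.1·n = (0.220, 32.3), N = S − 10.1·n = (19.4, 25.9). Then |GM| = |M − G| = 32.3.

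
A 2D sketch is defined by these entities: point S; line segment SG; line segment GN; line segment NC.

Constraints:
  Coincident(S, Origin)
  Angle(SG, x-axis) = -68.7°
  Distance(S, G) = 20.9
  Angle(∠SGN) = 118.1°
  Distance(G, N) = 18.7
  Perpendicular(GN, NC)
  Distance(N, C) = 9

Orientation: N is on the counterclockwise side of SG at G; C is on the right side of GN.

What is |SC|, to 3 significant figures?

39.6

S is at the origin; SG runs at -68.7° with length 20.9, so G = 20.9·(cos -68.7°, sin -68.7°) = (7.59, -19.5). ∠SGN = 118.1°, so GN runs at -68.7° + (180° − 118.1°) = -6.80° from the x-axis; with |GN| = 18.7, N = G + 18.7·(cos -6.80°, sin -6.80°) = (26.2, -21.7). GN ⟂ NC; with |NC| = 9.0 on the right of GN, C = N + 9.0·(-0.118, -0.993) = (25.1, -30.6). Then |SC| = |C − S| = 39.6.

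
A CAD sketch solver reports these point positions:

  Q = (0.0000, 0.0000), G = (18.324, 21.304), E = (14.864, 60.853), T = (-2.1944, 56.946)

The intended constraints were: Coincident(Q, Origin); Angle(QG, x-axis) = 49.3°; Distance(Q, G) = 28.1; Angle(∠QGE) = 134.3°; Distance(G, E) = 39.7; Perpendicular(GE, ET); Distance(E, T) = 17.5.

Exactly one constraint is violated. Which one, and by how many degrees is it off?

Perpendicular(GE, ET) — off by 7.90°.

Q = (0.00, 0.00) ✓; QG at 49.30° ✓; |QG| = 28.10 ✓; ∠QGE = 134.3° ✓; |GE| = 39.70 ✓; ∠(GE, ET) = 97.90° ✗; |ET| = 17.50 ✓.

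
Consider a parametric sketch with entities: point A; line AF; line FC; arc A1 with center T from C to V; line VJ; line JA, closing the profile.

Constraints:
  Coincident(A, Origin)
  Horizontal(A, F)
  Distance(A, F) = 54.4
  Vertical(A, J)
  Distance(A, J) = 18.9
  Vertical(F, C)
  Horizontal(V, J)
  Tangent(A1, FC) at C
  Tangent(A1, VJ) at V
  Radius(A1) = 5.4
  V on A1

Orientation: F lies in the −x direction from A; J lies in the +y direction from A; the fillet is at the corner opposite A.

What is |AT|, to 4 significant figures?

50.83

A is at the origin; A and F share the same y with |AF| = 54.4 and F on the −x side, so F = (-54.40, 0.000). A and J share the same x with |AJ| = 18.9 and J on the +y side, so J = (0.000, 18.90). The virtual corner opposite A is at (-54.40, 18.90). Tangency of A1 to FC means the radius TC is perpendicular to FC and since A1 is tangent to VJ there, TV ⟂ VJ, with radius 5.4, so the center T sits 5.4 in from both sides at T = (-49.00, 13.50). Then |AT| = |T − A| = 50.83.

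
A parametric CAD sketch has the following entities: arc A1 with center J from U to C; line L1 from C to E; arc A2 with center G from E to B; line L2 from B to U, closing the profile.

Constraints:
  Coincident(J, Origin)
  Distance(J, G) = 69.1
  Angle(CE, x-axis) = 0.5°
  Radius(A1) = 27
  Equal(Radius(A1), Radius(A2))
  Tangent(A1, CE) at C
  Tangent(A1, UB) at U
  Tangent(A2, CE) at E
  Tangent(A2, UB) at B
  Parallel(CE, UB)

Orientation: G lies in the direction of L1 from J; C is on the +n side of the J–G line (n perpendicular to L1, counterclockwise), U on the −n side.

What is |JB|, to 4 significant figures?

74.19

Tangency of A1 to both parallel lines with radius 27.0 puts C and U at J ± 27.0·n: C = (-0.2356, 27.00), U = (0.2356, -27.00). Equal radii place E and B the same way about G: E = G + 27.0·n = (68.86, 27.60), B = G − 27.0·n = (69.33, -26.40). Then |JB| = |B − J| = 74.19.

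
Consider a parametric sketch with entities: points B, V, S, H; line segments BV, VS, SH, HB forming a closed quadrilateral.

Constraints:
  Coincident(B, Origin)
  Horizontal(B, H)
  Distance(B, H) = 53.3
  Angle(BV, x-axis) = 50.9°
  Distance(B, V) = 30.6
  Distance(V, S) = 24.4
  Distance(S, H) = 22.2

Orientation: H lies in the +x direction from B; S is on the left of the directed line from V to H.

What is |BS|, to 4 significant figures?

47.72

Checks: |VS| = 24.40 ✓; |SH| = 22.20 ✓.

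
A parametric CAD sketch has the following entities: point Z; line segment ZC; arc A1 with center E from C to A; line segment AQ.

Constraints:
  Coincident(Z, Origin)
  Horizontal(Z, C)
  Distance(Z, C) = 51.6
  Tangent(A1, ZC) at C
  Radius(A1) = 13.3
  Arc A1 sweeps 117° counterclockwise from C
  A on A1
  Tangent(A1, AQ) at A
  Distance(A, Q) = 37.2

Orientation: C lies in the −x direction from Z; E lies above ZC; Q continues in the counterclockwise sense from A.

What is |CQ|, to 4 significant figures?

52.72

Z is at the origin; ZC is horizontal with |ZC| = 51.6 and C on the −x side, so C = (-51.60, 0.000). Tangency of A1 to ZC means the radius EC is perpendicular to ZC, so E = C + (0, 13.3) = (-51.60, 13.30). On A1, C sits at bearing -90° from E; a 117° counterclockwise sweep puts A at bearing 27°, so A = E + 13.3·(cos 27°, sin 27°) = (-39.75, 19.34). The tangent condition forces EA to be normal to AQ, so AQ runs along (−sin 27°, cos 27°); with |AQ| = 37.2, Q = (-56.64, 52.48). Then |CQ| = |Q − C| = 52.72.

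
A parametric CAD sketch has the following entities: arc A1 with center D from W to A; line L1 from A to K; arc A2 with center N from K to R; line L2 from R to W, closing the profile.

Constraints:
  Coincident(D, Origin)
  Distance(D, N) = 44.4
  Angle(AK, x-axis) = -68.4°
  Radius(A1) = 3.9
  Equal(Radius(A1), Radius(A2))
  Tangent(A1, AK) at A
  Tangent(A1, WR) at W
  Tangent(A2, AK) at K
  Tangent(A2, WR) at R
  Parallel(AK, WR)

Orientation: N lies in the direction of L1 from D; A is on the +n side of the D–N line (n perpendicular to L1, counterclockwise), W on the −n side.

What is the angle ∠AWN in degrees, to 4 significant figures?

84.98°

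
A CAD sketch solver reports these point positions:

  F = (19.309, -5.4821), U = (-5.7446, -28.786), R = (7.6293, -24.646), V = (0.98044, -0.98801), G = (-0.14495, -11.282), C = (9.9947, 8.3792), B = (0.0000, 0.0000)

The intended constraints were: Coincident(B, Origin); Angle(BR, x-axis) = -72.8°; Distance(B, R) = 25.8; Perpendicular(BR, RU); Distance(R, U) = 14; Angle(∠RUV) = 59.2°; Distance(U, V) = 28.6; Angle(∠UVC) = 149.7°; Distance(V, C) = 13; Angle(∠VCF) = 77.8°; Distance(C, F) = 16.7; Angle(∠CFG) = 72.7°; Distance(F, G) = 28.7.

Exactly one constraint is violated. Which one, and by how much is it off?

Distance(F, G) = 28.7 — off by 8.40.

B = (0.00, 0.00) ✓; BR at -72.80° ✓; |BR| = 25.80 ✓; ∠(BR, RU) = 90.00° ✓; |RU| = 14.00 ✓; ∠RUV = 59.20° ✓; |UV| = 28.60 ✓; ∠UVC = 149.7° ✓; |VC| = 13.00 ✓; ∠VCF = 77.80° ✓; |CF| = 16.70 ✓; ∠CFG = 72.70° ✓; |FG| = 20.30 ✗.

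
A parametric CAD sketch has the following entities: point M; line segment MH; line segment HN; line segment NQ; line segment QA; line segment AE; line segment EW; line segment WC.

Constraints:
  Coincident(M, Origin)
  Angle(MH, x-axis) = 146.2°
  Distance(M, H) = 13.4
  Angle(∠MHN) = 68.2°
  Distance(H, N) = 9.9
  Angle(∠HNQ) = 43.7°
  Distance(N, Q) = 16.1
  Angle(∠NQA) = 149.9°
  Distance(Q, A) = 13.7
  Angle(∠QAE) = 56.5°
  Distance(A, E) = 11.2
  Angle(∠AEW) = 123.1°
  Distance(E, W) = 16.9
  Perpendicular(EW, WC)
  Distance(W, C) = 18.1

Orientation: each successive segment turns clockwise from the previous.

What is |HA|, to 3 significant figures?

20.8

∠HNQ = 43.7° gives NQ at -102° from the x-axis; with |NQ| = 16.1, Q = (-6.29, -2.71). ∠NQA = 149.9° gives QA at -132° from the x-axis; with |QA| = 13.7, A = (-15.5, -12.9). Then |HA| = |A − H| = 20.8.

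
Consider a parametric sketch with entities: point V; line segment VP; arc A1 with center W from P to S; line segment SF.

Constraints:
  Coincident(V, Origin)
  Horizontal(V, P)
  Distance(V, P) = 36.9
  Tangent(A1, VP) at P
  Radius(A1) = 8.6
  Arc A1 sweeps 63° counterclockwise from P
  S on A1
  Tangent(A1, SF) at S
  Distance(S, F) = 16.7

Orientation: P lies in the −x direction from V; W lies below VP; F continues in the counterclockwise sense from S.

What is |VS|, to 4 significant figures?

44.81

V is at the origin; VP is horizontal with |VP| = 36.9 and P on the −x side, so P = (-36.90, 0.000). A1 meets VP tangentially, so WP is at right angles to VP, so W = P + (0, -8.6) = (-36.90, -8.600). On A1, P sits at bearing 90° from W; a 63° counterclockwise sweep puts S at bearing 153°, so S = W + 8.6·(cos 153°, sin 153°) = (-44.56, -4.696). Then |VS| = |S − V| = 44.81.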